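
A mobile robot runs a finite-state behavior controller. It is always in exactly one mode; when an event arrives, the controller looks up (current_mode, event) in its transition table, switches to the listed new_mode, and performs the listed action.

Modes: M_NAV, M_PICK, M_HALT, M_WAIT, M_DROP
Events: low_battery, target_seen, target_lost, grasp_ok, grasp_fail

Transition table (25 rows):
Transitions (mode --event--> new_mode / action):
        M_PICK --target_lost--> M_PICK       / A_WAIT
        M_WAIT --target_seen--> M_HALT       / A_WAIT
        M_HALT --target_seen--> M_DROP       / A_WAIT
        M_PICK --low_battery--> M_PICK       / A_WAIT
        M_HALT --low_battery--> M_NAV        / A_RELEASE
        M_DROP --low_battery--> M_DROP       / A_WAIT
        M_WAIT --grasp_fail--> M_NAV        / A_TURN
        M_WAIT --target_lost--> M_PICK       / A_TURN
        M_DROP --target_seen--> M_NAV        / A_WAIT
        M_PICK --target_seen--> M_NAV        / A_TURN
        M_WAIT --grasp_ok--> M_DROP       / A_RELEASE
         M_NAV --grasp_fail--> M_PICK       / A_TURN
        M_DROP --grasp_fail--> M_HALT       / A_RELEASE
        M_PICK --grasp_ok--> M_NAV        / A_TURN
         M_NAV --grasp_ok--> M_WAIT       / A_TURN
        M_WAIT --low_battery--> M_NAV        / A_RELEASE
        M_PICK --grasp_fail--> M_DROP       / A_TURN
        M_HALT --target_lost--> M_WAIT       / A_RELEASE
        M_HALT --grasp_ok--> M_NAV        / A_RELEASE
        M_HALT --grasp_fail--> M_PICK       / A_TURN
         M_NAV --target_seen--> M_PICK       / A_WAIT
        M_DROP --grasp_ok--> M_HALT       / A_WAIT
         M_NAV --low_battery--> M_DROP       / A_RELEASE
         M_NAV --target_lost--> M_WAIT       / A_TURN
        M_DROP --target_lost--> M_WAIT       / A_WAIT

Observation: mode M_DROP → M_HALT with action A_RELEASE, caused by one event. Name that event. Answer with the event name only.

try low_battery: (M_DROP, low_battery) → (M_DROP, A_WAIT)
try target_seen: (M_DROP, target_seen) → (M_NAV, A_WAIT)
try target_lost: (M_DROP, target_lost) → (M_WAIT, A_WAIT)
try grasp_ok: (M_DROP, grasp_ok) → (M_HALT, A_WAIT)
try grasp_fail: (M_DROP, grasp_fail) → (M_HALT, A_RELEASE)  ← matches

grasp_fail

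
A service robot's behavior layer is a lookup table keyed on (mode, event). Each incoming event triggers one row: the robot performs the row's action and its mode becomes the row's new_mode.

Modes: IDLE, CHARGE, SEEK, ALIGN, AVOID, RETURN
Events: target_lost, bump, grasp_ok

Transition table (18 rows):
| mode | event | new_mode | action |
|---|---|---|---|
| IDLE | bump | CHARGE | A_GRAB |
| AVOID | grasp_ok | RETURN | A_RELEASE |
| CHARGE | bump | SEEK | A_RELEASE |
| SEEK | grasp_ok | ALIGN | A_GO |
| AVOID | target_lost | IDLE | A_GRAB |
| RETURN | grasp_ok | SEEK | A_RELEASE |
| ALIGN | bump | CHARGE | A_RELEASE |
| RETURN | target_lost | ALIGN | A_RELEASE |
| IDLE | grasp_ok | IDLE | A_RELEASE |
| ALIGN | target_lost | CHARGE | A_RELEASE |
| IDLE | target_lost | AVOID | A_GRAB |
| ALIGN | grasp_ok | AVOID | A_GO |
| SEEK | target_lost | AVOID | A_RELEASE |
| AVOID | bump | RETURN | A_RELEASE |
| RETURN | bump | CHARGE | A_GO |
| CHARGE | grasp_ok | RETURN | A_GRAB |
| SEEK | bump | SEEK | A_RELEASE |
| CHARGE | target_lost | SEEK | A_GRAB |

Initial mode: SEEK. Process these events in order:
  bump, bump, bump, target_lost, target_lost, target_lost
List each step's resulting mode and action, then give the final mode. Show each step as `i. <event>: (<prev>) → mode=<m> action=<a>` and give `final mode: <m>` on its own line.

final mode: AVOID

1. bump: (SEEK) → mode=SEEK action=A_RELEASE
2. bump: (SEEK) → mode=SEEK action=A_RELEASE
3. bump: (SEEK) → mode=SEEK action=A_RELEASE
4. target_lost: (SEEK) → mode=AVOID action=A_RELEASE
5. target_lost: (AVOID) → mode=IDLE action=A_GRAB
6. target_lost: (IDLE) → mode=AVOID action=A_GRAB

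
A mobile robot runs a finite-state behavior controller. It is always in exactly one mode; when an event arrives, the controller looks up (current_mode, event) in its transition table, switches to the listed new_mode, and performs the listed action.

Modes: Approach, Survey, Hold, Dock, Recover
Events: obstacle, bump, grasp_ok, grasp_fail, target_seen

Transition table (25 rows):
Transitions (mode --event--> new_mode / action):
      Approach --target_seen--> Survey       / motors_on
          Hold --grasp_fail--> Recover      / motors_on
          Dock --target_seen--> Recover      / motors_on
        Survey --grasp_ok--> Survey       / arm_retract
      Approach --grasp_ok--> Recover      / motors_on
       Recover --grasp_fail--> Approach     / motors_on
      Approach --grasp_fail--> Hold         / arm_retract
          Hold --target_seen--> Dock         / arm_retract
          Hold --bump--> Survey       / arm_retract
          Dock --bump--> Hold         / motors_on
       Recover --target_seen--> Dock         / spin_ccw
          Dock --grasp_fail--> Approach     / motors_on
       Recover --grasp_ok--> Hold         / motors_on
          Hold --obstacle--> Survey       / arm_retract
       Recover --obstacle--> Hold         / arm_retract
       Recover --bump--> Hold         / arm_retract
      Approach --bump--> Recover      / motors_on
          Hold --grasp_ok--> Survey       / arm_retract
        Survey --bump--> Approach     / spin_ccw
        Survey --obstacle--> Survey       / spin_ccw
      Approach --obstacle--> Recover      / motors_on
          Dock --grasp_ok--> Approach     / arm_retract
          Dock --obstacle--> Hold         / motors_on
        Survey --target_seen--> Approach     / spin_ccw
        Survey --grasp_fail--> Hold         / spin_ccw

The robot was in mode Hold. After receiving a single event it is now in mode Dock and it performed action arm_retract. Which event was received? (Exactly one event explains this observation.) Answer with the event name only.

try obstacle: (Hold, obstacle) → (Survey, arm_retract)
try bump: (Hold, bump) → (Survey, arm_retract)
try grasp_ok: (Hold, grasp_ok) → (Survey, arm_retract)
try grasp_fail: (Hold, grasp_fail) → (Recover, motors_on)
try target_seen: (Hold, target_seen) → (Dock, arm_retract)  ← matches

target_seen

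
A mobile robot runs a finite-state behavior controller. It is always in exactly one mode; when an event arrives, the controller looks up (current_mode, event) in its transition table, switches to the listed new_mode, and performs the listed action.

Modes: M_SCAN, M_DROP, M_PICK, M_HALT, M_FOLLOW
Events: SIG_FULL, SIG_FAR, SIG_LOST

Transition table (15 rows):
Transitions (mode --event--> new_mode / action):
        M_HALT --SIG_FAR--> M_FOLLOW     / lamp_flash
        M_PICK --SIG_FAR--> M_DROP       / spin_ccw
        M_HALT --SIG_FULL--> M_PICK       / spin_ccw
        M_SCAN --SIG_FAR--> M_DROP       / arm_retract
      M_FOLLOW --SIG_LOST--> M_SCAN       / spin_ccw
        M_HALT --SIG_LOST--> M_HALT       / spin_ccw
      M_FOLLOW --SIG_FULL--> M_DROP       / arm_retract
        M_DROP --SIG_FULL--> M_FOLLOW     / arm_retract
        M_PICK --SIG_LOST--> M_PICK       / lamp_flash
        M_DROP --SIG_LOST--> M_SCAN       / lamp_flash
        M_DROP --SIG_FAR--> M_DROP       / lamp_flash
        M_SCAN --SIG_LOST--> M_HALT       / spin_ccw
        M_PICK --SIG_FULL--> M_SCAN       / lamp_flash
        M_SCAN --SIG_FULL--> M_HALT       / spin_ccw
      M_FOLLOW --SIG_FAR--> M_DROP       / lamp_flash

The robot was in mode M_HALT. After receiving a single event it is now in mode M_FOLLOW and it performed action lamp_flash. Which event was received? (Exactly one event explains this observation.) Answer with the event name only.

try SIG_FULL: (M_HALT, SIG_FULL) → (M_PICK, spin_ccw)
try SIG_FAR: (M_HALT, SIG_FAR) → (M_FOLLOW, lamp_flash)  ← matches
try SIG_LOST: (M_HALT, SIG_LOST) → (M_HALT, spin_ccw)

SIG_FAR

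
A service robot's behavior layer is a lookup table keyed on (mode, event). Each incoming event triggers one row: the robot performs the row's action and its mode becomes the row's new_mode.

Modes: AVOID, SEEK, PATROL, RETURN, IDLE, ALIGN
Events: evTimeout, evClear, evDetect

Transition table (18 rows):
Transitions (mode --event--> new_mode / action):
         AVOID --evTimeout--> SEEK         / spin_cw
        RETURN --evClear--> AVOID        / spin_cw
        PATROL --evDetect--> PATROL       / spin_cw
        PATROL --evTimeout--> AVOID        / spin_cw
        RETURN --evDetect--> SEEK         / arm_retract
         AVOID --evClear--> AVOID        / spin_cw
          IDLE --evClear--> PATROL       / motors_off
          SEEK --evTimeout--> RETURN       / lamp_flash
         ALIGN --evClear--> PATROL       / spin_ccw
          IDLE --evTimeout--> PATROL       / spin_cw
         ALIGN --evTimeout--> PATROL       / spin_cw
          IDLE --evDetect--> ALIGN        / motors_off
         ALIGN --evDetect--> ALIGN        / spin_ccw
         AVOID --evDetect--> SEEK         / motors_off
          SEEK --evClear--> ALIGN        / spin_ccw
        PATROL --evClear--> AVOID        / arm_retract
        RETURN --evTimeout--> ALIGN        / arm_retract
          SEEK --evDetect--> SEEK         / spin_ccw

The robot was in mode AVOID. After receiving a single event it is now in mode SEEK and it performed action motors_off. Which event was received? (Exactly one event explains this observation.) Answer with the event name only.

try evTimeout: (AVOID, evTimeout) → (SEEK, spin_cw)
try evClear: (AVOID, evClear) → (AVOID, spin_cw)
try evDetect: (AVOID, evDetect) → (SEEK, motors_off)  ← matches

evDetect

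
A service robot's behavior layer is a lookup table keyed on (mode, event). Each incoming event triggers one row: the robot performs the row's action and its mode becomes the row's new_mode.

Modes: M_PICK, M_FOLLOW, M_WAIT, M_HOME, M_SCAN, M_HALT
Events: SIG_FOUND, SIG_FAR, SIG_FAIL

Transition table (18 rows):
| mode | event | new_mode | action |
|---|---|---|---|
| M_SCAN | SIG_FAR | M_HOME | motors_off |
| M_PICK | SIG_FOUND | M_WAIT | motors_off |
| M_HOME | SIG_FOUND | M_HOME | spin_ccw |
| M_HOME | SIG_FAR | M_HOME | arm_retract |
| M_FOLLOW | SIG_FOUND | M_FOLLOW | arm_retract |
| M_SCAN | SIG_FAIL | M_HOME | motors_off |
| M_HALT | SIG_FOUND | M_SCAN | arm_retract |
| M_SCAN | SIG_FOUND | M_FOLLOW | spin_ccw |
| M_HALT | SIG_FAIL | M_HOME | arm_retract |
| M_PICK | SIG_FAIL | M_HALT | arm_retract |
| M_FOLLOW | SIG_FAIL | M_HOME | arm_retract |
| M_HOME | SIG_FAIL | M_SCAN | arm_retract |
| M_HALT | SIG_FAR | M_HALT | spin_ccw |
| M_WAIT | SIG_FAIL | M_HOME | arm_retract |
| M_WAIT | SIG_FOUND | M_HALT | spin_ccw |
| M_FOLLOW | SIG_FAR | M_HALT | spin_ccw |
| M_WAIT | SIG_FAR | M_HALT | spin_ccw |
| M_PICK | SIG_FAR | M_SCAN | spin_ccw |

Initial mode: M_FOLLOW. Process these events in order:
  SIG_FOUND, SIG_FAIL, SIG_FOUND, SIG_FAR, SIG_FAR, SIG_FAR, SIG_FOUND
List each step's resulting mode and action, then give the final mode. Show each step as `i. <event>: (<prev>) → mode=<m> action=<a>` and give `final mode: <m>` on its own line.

1. SIG_FOUND: (M_FOLLOW) → mode=M_FOLLOW action=arm_retract
2. SIG_FAIL: (M_FOLLOW) → mode=M_HOME action=arm_retract
3. SIG_FOUND: (M_HOME) → mode=M_HOME action=spin_ccw
4. SIG_FAR: (M_HOME) → mode=M_HOME action=arm_retract
5. SIG_FAR: (M_HOME) → mode=M_HOME action=arm_retract
6. SIG_FAR: (M_HOME) → mode=M_HOME action=arm_retract
7. SIG_FOUND: (M_HOME) → mode=M_HOME action=spin_ccw

final mode: M_HOME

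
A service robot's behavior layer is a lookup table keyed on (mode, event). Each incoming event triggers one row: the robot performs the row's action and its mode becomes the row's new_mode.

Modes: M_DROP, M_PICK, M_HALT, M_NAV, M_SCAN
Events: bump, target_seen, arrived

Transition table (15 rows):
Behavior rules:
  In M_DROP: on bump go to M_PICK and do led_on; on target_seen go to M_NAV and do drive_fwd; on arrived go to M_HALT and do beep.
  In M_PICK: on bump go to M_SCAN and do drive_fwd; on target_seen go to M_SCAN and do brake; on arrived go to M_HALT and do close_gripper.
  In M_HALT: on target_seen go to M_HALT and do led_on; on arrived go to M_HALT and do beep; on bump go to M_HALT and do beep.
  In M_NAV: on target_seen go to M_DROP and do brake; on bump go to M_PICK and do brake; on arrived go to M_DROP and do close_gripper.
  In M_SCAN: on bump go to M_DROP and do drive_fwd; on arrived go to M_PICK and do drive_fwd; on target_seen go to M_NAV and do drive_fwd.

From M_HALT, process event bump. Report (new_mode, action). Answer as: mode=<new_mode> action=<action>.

mode=M_HALT action=beep

current mode = M_HALT; filter table to that mode:
  (M_HALT, target_seen) → (M_HALT, led_on)
  (M_HALT, arrived) → (M_HALT, beep)
  (M_HALT, bump) → (M_HALT, beep)  ← event matches
event = bump selects (M_HALT, beep)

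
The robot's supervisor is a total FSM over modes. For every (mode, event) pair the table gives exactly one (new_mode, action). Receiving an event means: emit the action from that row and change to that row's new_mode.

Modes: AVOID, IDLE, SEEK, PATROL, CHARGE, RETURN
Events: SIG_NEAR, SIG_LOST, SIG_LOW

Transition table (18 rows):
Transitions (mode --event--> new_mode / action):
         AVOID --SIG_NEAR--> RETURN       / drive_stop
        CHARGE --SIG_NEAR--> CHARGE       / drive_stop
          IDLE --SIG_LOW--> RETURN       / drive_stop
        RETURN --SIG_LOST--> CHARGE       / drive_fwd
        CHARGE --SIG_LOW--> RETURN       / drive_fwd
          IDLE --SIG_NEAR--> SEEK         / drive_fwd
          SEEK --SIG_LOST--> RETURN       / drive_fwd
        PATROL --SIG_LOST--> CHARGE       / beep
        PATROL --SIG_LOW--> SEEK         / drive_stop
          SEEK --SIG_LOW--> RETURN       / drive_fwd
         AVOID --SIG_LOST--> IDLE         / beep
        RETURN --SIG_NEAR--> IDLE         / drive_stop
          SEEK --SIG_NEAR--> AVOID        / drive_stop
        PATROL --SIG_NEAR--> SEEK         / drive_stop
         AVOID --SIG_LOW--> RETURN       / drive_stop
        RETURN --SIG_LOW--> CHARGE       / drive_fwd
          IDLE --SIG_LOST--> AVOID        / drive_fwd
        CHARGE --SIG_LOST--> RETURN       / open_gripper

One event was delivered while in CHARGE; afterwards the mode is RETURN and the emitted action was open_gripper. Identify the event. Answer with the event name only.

SIG_LOST

try SIG_NEAR: (CHARGE, SIG_NEAR) → (CHARGE, drive_stop)
try SIG_LOST: (CHARGE, SIG_LOST) → (RETURN, open_gripper)  ← matches
try SIG_LOW: (CHARGE, SIG_LOW) → (RETURN, drive_fwd)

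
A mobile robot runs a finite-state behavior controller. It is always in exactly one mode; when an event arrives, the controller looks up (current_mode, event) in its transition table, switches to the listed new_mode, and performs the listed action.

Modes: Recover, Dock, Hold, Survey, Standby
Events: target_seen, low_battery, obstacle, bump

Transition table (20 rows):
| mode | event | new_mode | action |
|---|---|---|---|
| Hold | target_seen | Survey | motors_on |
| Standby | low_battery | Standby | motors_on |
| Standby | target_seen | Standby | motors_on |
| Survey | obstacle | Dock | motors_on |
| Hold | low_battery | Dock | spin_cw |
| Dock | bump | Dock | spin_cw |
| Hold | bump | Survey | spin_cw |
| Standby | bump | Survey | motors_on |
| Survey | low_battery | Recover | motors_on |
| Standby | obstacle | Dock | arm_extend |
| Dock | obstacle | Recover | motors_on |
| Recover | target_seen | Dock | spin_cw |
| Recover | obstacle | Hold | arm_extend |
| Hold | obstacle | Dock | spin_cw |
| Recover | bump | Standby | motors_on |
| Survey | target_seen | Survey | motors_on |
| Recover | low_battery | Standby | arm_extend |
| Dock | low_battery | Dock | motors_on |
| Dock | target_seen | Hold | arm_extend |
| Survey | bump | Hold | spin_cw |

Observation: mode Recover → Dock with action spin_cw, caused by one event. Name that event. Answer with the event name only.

try target_seen: (Recover, target_seen) → (Dock, spin_cw)  ← matches
try low_battery: (Recover, low_battery) → (Standby, arm_extend)
try obstacle: (Recover, obstacle) → (Hold, arm_extend)
try bump: (Recover, bump) → (Standby, motors_on)

target_seen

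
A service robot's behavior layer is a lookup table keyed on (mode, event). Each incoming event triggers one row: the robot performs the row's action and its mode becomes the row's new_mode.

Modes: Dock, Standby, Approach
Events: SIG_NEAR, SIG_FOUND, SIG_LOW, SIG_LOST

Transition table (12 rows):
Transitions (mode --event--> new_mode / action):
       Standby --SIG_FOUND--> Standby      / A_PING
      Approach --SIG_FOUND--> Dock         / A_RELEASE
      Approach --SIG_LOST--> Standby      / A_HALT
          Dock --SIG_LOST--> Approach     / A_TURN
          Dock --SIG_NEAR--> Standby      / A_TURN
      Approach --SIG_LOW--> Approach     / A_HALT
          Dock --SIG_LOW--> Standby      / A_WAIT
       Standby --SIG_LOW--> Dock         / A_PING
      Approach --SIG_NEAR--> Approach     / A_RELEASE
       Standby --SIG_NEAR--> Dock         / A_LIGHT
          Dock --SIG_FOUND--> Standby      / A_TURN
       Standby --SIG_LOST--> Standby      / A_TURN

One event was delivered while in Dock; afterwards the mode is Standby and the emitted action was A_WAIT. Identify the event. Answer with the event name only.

SIG_LOW

try SIG_NEAR: (Dock, SIG_NEAR) → (Standby, A_TURN)
try SIG_FOUND: (Dock, SIG_FOUND) → (Standby, A_TURN)
try SIG_LOW: (Dock, SIG_LOW) → (Standby, A_WAIT)  ← matches
try SIG_LOST: (Dock, SIG_LOST) → (Approach, A_TURN)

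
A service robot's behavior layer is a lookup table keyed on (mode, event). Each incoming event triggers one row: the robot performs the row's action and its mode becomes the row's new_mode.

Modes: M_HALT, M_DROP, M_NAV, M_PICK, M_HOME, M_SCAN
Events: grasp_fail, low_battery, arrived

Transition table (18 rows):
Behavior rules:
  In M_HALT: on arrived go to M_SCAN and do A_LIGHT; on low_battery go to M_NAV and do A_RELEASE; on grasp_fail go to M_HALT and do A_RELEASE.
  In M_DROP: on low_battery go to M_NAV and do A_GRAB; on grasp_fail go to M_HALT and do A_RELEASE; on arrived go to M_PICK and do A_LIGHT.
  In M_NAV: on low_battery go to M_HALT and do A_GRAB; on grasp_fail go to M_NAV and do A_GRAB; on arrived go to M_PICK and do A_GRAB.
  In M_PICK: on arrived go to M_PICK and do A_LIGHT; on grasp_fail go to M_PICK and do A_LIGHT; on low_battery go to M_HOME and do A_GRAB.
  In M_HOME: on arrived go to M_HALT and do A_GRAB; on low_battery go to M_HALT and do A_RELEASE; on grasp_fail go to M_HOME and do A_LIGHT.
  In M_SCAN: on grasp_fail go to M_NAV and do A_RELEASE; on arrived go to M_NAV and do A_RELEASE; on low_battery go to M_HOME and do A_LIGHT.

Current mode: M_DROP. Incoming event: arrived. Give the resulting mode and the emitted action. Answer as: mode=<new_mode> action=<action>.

mode=M_PICK action=A_LIGHT

current mode = M_DROP; filter table to that mode:
  (M_DROP, low_battery) → (M_NAV, A_GRAB)
  (M_DROP, grasp_fail) → (M_HALT, A_RELEASE)
  (M_DROP, arrived) → (M_PICK, A_LIGHT)  ← event matches
event = arrived selects (M_PICK, A_LIGHT)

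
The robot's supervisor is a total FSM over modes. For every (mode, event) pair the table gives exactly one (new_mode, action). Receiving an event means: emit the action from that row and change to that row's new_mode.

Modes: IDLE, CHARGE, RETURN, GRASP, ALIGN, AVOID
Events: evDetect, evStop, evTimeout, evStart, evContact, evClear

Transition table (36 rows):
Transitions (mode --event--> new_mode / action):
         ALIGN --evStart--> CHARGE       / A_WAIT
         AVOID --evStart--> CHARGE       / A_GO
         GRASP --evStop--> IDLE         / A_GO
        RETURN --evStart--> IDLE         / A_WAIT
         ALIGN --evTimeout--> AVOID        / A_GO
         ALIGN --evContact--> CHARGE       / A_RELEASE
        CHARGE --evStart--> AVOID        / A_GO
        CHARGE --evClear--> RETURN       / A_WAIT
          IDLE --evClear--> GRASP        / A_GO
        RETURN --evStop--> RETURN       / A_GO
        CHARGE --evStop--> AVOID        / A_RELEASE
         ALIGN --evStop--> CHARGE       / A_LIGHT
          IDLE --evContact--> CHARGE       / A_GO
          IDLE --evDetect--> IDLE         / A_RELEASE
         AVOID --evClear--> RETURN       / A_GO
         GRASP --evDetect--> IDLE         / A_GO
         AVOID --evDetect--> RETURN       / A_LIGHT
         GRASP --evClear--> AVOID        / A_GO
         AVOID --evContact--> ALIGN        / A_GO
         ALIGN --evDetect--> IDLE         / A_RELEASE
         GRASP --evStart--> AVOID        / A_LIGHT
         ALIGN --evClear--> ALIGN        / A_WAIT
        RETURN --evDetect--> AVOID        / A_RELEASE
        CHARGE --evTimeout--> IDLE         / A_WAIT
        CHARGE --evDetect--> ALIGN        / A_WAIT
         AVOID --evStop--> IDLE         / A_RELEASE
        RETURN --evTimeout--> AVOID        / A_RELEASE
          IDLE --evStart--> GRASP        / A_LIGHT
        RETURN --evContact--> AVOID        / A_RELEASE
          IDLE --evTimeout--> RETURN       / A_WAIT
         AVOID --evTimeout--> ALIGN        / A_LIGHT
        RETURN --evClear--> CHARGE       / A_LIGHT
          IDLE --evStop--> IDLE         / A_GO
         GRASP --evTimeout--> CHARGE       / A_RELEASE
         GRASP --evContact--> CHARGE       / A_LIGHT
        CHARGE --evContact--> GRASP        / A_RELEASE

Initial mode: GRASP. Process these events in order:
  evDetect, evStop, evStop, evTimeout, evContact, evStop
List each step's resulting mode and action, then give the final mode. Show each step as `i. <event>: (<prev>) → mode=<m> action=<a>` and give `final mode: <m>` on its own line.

final mode: IDLE

1. evDetect: (GRASP) → mode=IDLE action=A_GO
2. evStop: (IDLE) → mode=IDLE action=A_GO
3. evStop: (IDLE) → mode=IDLE action=A_GO
4. evTimeout: (IDLE) → mode=RETURN action=A_WAIT
5. evContact: (RETURN) → mode=AVOID action=A_RELEASE
6. evStop: (AVOID) → mode=IDLE action=A_RELEASE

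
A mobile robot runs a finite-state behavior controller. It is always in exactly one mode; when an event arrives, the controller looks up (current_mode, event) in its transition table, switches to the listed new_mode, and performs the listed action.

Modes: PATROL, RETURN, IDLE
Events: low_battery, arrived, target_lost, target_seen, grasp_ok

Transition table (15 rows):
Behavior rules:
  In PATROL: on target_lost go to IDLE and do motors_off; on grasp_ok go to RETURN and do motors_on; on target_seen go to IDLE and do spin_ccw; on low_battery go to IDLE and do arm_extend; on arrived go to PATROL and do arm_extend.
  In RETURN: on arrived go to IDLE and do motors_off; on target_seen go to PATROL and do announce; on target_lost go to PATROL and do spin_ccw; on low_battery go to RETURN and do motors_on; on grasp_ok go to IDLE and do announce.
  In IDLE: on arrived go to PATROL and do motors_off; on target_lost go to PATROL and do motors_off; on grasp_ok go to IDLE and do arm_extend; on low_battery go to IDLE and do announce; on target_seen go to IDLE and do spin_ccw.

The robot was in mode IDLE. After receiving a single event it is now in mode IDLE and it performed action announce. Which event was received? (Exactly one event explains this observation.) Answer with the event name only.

try low_battery: (IDLE, low_battery) → (IDLE, announce)  ← matches
try arrived: (IDLE, arrived) → (PATROL, motors_off)
try target_lost: (IDLE, target_lost) → (PATROL, motors_off)
try target_seen: (IDLE, target_seen) → (IDLE, spin_ccw)
try grasp_ok: (IDLE, grasp_ok) → (IDLE, arm_extend)

low_battery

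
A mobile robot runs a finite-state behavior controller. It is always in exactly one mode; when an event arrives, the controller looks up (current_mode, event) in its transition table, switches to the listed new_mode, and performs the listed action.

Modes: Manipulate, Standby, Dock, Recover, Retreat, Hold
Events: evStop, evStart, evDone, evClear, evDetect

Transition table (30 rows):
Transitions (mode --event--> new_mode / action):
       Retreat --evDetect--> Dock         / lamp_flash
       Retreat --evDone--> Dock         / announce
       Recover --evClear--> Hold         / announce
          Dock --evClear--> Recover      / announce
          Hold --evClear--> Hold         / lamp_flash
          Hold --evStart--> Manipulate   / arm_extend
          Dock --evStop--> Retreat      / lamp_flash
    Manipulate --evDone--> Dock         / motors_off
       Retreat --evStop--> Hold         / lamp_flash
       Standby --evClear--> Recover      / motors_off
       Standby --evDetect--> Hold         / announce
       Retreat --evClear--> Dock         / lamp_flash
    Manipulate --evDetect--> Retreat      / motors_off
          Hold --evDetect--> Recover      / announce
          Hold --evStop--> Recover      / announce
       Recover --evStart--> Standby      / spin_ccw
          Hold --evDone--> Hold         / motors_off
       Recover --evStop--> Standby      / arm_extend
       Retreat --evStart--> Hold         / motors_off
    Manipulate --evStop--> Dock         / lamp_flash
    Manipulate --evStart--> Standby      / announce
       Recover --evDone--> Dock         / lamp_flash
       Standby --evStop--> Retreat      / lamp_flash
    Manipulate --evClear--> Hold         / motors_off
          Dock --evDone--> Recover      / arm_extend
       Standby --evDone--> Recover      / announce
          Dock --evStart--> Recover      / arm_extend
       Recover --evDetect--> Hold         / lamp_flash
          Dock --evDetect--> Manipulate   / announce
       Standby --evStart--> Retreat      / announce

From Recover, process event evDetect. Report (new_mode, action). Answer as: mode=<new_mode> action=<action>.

current mode = Recover; filter table to that mode:
  (Recover, evClear) → (Hold, announce)
  (Recover, evStart) → (Standby, spin_ccw)
  (Recover, evStop) → (Standby, arm_extend)
  (Recover, evDone) → (Dock, lamp_flash)
  (Recover, evDetect) → (Hold, lamp_flash)  ← event matches
event = evDetect selects (Hold, lamp_flash)

mode=Hold action=lamp_flash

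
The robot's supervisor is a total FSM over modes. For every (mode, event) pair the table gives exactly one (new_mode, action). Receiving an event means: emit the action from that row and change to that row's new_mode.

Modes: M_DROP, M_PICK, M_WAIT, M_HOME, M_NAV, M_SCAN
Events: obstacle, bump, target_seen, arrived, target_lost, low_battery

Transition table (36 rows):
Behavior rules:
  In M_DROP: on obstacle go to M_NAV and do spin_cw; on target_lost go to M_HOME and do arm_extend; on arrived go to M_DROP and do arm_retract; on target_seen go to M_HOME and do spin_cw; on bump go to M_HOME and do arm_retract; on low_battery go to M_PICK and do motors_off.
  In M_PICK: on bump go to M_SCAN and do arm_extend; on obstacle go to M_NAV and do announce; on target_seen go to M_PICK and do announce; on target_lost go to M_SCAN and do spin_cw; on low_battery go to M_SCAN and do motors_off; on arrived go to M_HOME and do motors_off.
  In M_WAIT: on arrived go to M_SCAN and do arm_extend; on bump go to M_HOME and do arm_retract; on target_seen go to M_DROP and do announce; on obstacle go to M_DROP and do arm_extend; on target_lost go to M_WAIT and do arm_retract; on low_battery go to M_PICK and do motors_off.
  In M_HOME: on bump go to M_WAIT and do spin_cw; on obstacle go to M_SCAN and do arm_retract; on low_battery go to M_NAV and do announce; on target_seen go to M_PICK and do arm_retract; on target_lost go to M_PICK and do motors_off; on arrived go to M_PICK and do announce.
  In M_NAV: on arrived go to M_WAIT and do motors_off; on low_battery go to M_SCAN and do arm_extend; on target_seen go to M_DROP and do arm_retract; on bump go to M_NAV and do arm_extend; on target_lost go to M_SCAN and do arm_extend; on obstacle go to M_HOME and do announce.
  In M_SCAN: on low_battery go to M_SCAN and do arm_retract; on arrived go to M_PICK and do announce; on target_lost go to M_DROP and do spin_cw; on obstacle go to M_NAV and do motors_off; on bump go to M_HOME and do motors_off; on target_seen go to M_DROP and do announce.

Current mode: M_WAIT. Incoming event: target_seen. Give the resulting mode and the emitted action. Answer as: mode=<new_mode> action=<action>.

current mode = M_WAIT; filter table to that mode:
  (M_WAIT, arrived) → (M_SCAN, arm_extend)
  (M_WAIT, bump) → (M_HOME, arm_retract)
  (M_WAIT, target_seen) → (M_DROP, announce)  ← event matches
  (M_WAIT, obstacle) → (M_DROP, arm_extend)
  (M_WAIT, target_lost) → (M_WAIT, arm_retract)
  (M_WAIT, low_battery) → (M_PICK, motors_off)
event = target_seen selects (M_DROP, announce)

mode=M_DROP action=announce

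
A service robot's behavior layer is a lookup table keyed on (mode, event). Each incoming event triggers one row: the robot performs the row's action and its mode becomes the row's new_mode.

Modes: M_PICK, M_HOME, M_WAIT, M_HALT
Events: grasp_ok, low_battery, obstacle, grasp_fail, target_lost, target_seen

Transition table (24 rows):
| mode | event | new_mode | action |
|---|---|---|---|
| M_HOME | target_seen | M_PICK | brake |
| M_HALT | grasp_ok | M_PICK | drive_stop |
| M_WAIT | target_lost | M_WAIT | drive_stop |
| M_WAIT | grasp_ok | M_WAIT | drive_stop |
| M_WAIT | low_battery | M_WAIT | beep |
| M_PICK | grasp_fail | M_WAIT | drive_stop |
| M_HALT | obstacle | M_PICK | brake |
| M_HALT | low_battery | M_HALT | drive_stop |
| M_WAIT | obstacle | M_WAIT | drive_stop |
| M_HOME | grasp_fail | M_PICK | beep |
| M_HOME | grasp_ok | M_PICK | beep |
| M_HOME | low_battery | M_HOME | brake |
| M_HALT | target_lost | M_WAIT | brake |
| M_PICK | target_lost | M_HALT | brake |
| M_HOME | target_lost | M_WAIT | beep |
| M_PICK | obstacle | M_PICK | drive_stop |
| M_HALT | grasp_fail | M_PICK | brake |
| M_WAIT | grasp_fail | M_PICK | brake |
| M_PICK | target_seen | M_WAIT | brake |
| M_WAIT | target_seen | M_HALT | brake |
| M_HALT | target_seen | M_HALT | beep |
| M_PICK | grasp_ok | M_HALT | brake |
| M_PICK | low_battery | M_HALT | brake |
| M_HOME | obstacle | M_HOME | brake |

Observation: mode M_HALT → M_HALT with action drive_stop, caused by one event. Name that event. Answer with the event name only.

try grasp_ok: (M_HALT, grasp_ok) → (M_PICK, drive_stop)
try low_battery: (M_HALT, low_battery) → (M_HALT, drive_stop)  ← matches
try obstacle: (M_HALT, obstacle) → (M_PICK, brake)
try grasp_fail: (M_HALT, grasp_fail) → (M_PICK, brake)
try target_lost: (M_HALT, target_lost) → (M_WAIT, brake)
try target_seen: (M_HALT, target_seen) → (M_HALT, beep)

low_battery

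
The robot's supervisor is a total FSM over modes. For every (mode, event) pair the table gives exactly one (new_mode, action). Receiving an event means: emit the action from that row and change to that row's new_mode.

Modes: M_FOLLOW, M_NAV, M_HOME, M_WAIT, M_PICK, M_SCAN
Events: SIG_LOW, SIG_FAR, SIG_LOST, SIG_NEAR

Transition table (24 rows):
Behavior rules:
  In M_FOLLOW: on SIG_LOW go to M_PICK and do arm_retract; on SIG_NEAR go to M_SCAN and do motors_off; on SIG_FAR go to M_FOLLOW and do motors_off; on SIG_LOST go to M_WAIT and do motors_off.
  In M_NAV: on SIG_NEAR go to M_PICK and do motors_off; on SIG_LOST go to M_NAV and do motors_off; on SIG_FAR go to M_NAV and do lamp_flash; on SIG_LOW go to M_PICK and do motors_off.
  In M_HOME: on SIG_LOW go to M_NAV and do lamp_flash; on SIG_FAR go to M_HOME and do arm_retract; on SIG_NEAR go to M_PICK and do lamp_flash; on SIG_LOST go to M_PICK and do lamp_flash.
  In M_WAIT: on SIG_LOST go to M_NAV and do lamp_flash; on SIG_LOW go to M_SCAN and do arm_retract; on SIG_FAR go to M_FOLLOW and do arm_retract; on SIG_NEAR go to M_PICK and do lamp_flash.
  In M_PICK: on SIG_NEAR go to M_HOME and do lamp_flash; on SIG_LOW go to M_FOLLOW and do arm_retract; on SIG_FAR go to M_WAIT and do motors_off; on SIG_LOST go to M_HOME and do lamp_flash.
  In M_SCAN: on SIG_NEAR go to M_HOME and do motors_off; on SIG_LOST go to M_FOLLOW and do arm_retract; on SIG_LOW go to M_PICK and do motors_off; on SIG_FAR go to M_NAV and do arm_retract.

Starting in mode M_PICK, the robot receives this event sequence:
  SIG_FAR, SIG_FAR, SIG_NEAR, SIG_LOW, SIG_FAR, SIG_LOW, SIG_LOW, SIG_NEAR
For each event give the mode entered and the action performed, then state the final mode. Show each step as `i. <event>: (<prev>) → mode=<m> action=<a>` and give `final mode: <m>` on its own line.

final mode: M_HOME

1. SIG_FAR: (M_PICK) → mode=M_WAIT action=motors_off
2. SIG_FAR: (M_WAIT) → mode=M_FOLLOW action=arm_retract
3. SIG_NEAR: (M_FOLLOW) → mode=M_SCAN action=motors_off
4. SIG_LOW: (M_SCAN) → mode=M_PICK action=motors_off
5. SIG_FAR: (M_PICK) → mode=M_WAIT action=motors_off
6. SIG_LOW: (M_WAIT) → mode=M_SCAN action=arm_retract
7. SIG_LOW: (M_SCAN) → mode=M_PICK action=motors_off
8. SIG_NEAR: (M_PICK) → mode=M_HOME action=lamp_flash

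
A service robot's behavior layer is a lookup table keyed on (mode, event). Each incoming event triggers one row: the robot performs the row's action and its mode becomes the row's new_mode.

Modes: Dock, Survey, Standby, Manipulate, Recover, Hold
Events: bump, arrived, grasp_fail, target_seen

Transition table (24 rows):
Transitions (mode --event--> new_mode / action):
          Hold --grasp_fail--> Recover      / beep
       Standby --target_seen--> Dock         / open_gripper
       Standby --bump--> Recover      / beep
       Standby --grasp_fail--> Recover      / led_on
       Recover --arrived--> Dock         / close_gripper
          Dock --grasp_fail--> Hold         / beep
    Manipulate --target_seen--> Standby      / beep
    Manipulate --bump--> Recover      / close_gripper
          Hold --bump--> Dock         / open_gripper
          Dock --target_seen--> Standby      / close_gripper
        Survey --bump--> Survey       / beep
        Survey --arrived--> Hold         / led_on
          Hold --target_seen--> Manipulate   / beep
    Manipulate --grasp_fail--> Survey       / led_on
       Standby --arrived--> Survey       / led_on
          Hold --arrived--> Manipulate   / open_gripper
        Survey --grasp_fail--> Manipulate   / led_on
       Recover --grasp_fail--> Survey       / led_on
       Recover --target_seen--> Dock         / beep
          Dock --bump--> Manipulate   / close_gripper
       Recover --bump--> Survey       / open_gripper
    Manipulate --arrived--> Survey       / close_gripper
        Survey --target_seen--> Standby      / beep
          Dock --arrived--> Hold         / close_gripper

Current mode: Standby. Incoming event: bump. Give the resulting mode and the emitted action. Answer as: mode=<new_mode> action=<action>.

mode=Recover action=beep

current mode = Standby; filter table to that mode:
  (Standby, target_seen) → (Dock, open_gripper)
  (Standby, bump) → (Recover, beep)  ← event matches
  (Standby, grasp_fail) → (Recover, led_on)
  (Standby, arrived) → (Survey, led_on)
event = bump selects (Recover, beep)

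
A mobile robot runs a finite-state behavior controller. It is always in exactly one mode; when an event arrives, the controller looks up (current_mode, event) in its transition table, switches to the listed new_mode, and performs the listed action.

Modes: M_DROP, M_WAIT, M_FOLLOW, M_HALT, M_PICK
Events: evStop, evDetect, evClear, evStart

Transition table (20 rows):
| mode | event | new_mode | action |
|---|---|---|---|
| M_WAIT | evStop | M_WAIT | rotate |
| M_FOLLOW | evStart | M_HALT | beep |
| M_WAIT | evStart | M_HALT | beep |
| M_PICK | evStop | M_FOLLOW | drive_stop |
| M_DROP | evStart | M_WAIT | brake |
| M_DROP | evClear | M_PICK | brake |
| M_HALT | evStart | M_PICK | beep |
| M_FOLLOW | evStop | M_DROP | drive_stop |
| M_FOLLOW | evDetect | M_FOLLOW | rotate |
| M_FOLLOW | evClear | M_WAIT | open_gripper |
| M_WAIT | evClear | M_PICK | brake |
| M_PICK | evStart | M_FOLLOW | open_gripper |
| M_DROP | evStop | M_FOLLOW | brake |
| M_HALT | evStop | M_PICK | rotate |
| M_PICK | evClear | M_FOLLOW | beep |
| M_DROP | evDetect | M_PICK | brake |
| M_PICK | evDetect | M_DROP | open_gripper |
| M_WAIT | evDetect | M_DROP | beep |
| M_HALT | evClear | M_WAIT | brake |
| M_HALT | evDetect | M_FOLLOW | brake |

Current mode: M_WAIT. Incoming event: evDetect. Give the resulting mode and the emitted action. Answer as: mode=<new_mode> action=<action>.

mode=M_DROP action=beep

current mode = M_WAIT; filter table to that mode:
  (M_WAIT, evStop) → (M_WAIT, rotate)
  (M_WAIT, evStart) → (M_HALT, beep)
  (M_WAIT, evClear) → (M_PICK, brake)
  (M_WAIT, evDetect) → (M_DROP, beep)  ← event matches
event = evDetect selects (M_DROP, beep)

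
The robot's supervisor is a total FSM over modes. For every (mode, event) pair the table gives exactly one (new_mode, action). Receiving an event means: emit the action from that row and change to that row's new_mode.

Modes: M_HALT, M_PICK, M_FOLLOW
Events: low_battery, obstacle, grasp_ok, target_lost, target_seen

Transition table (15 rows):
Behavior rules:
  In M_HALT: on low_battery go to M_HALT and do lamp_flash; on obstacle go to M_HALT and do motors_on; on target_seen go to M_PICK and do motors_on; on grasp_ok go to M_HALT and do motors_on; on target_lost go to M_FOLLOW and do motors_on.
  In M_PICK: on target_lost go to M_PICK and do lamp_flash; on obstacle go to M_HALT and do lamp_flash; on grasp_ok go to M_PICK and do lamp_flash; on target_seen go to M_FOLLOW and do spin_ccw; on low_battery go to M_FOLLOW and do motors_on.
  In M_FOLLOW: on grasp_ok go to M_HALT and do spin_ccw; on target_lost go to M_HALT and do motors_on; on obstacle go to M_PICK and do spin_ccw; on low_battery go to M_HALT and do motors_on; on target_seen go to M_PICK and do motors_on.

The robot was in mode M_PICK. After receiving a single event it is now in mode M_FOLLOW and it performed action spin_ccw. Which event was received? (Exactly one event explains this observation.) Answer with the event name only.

target_seen

try low_battery: (M_PICK, low_battery) → (M_FOLLOW, motors_on)
try obstacle: (M_PICK, obstacle) → (M_HALT, lamp_flash)
try grasp_ok: (M_PICK, grasp_ok) → (M_PICK, lamp_flash)
try target_lost: (M_PICK, target_lost) → (M_PICK, lamp_flash)
try target_seen: (M_PICK, target_seen) → (M_FOLLOW, spin_ccw)  ← matches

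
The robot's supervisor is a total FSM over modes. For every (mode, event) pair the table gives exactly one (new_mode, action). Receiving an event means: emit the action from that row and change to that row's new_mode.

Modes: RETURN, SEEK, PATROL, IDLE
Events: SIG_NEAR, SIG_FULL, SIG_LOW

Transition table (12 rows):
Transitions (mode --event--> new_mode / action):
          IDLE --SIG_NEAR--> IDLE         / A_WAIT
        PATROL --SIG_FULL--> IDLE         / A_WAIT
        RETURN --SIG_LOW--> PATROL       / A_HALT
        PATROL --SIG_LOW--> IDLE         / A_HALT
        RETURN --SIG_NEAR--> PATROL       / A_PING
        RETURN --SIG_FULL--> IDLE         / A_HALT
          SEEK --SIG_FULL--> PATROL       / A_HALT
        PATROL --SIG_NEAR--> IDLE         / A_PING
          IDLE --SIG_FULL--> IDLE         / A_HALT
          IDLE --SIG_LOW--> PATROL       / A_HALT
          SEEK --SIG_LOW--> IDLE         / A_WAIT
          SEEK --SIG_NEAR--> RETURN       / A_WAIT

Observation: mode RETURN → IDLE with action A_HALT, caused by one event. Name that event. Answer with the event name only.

try SIG_NEAR: (RETURN, SIG_NEAR) → (PATROL, A_PING)
try SIG_FULL: (RETURN, SIG_FULL) → (IDLE, A_HALT)  ← matches
try SIG_LOW: (RETURN, SIG_LOW) → (PATROL, A_HALT)

SIG_FULL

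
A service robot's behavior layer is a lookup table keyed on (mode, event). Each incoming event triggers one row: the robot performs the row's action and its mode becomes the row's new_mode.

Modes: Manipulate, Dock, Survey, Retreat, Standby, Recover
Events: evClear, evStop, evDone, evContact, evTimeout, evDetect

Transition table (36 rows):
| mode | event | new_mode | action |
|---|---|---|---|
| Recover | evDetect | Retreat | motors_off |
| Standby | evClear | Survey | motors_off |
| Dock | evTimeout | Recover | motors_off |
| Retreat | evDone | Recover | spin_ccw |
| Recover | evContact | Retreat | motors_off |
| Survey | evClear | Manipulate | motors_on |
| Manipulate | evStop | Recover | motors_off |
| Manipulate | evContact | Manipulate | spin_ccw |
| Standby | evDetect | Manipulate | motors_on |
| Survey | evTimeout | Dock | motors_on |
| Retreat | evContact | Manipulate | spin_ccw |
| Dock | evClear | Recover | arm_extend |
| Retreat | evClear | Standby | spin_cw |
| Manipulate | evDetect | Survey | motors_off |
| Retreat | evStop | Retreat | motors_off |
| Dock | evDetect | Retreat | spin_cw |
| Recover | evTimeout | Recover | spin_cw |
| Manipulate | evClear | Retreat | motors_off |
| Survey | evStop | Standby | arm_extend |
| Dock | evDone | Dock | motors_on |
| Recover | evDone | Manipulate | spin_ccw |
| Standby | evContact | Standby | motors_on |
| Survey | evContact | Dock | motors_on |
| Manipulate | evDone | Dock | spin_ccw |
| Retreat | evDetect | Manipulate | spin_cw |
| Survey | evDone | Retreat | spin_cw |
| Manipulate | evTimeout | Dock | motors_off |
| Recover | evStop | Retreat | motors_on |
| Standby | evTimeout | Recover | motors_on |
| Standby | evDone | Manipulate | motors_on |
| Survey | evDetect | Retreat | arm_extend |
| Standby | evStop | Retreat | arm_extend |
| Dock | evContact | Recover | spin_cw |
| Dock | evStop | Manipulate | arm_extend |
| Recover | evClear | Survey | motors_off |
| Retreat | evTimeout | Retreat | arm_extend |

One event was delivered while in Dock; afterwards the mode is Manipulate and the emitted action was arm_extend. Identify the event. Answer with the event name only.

try evClear: (Dock, evClear) → (Recover, arm_extend)
try evStop: (Dock, evStop) → (Manipulate, arm_extend)  ← matches
try evDone: (Dock, evDone) → (Dock, motors_on)
try evContact: (Dock, evContact) → (Recover, spin_cw)
try evTimeout: (Dock, evTimeout) → (Recover, motors_off)
try evDetect: (Dock, evDetect) → (Retreat, spin_cw)

evStop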